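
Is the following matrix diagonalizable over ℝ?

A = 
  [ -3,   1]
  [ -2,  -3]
No

tr(A) = -6, det(A) = 11
Characteristic polynomial: λ² - tr(A)λ + det(A) = λ² + 6λ + 11
λ² + 6λ + 11 = 0  ⇒  λ = (-6 ± √((6)² - 4·(11)))/2 = (-6 ± √(-8))/2
  = -3 + i√2,  -3 - i√2
Eigenvalues: -3 + i√2, -3 - i√2  (≈ -3 + 1.414i, -3 - 1.414i)
Has complex eigenvalues (not diagonalizable over ℝ).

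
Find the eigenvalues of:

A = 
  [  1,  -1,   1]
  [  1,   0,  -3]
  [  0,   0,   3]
Characteristic polynomial: det(λI - A) = λ³ - 4λ² + 4λ - 3
Testing integer divisors of the constant term: p(3) = 0, so (λ - 3) is a factor:
p(λ) = (λ - 3)(λ² - λ + 1)
λ² - λ + 1 = 0  ⇒  λ = (1 ± √((-1)² - 4·(1)))/2 = (1 ± √(-3))/2
  = (1 + i√3)/2,  (1 - i√3)/2

λ = 3, (1 + i√3)/2, (1 - i√3)/2  (≈ 3, 0.5 + 0.866i, 0.5 - 0.866i)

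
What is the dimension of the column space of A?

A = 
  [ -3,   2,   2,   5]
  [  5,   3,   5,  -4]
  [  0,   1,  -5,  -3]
Row reduce:
R2 → R2 + (5/3)·R1
R3 → R3 - (3/19)·R2
REF = 
  [     -3,       2,       2,       5]
  [      0,    19/3,    25/3,    13/3]
  [      0,       0, -120/19,  -70/19]
Pivot columns: 1, 2, 3 → 3 pivots.
dim(Col(A)) = number of pivot columns = 3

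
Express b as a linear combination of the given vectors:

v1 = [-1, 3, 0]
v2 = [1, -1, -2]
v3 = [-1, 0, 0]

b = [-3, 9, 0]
c1 = 3, c2 = 0, c3 = 0

b = 3·v1 + 0·v2 + 0·v3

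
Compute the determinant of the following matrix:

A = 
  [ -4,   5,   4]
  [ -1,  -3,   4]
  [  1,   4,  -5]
Cofactor expansion along row 1:
det(A) = (-4)·((-3)(-5) - (4)(4)) - (5)·((-1)(-5) - (4)(1)) + (4)·((-1)(4) - (-3)(1))
  = (-4)(-1) - (5)(1) + (4)(-1)
  = -5

det(A) = -5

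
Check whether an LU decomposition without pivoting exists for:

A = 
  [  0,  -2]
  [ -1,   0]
No.
A[1,1] = 0 but A[2,1] = -1 ≠ 0. Any LU with L unit lower triangular has (LU)[1,1] = U[1,1] and (LU)[2,1] = L[2,1]·U[1,1]; matching A forces U[1,1] = 0, which then forces (LU)[2,1] = 0 ≠ -1. A row swap (pivoting) is required.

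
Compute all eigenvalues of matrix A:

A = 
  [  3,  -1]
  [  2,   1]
tr(A) = 4, det(A) = 5
Characteristic polynomial: λ² - tr(A)λ + det(A) = λ² - 4λ + 5
λ² - 4λ + 5 = 0  ⇒  λ = (4 ± √((-4)² - 4·(5)))/2 = (4 ± √(-4))/2
  = 2 + i,  2 - i

λ = 2 + i, 2 - i  (≈ 2 + 1i, 2 - 1i)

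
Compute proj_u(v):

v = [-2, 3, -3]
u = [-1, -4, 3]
proj_u(v) = [19/26, 38/13, -57/26]

v·u = (-2)(-1) + (3)(-4) + (-3)(3) = -19
u·u = (-1)² + (-4)² + (3)² = 26
proj_u(v) = (v·u / u·u) × u = (-19/26) × u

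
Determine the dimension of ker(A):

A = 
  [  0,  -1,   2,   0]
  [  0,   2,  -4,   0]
nullity(A) = 3

Row reduce:
R2 → R2 + (2)·R1
REF = 
  [  0,  -1,   2,   0]
  [  0,   0,   0,   0]
Pivot columns: 2 → 1 pivot.
rank(A) = 1, so nullity(A) = 4 - 1 = 3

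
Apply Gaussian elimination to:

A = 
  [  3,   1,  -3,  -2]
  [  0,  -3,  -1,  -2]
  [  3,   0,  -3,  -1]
Row operations:
R3 → R3 - (1)·R1
R3 → R3 - (1/3)·R2

Resulting echelon form:
REF = 
  [  3,   1,  -3,  -2]
  [  0,  -3,  -1,  -2]
  [  0,   0, 1/3, 5/3]

Rank = 3 (number of non-zero pivot rows).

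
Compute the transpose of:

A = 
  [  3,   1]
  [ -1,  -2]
Aᵀ = 
  [  3,  -1]
  [  1,  -2]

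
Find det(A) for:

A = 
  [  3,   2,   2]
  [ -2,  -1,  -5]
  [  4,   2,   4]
-6

Cofactor expansion along row 1:
det(A) = (3)·((-1)(4) - (-5)(2)) - (2)·((-2)(4) - (-5)(4)) + (2)·((-2)(2) - (-1)(4))
  = (3)(6) - (2)(12) + (2)(0)
  = -6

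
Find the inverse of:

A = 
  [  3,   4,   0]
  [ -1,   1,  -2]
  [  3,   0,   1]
det(A) = (3)·((1)(1) - (-2)(0)) - (4)·((-1)(1) - (-2)(3)) + (0)·((-1)(0) - (1)(3))
  = (3)(1) - (4)(5) + (0)(-3)
  = -17
det(A) = -17 ≠ 0, so A is invertible.

Cofactors Cᵢⱼ = (-1)ⁱ⁺ʲ·Mᵢⱼ:
C = 
  [  1,  -5,  -3]
  [ -4,   3,  12]
  [ -8,   6,   7]

adj(A) = Cᵀ:
adj(A) = 
  [  1,  -4,  -8]
  [ -5,   3,   6]
  [ -3,  12,   7]

A⁻¹ = (-1/17) · adj(A):
A⁻¹ = 
  [ -1/17,   4/17,   8/17]
  [  5/17,  -3/17,  -6/17]
  [  3/17, -12/17,  -7/17]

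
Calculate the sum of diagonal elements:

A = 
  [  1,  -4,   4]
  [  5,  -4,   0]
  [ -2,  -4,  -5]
-8

tr(A) = 1 + -4 + -5 = -8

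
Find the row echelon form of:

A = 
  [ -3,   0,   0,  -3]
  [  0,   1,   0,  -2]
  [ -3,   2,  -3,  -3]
Row operations:
R3 → R3 - (1)·R1
R3 → R3 - (2)·R2

Resulting echelon form:
REF = 
  [ -3,   0,   0,  -3]
  [  0,   1,   0,  -2]
  [  0,   0,  -3,   4]

Rank = 3 (number of non-zero pivot rows).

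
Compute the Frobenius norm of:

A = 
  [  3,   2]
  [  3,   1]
||A||_F = 4.796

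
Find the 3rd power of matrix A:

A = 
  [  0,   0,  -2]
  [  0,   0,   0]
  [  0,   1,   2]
A² = A·A:
A²[1,1] = (0)(0) + (0)(0) + (-2)(0) = 0
A²[1,2] = (0)(0) + (0)(0) + (-2)(1) = -2
A²[1,3] = (0)(-2) + (0)(0) + (-2)(2) = -4
A²[2,1] = (0)(0) + (0)(0) + (0)(0) = 0
A²[2,2] = (0)(0) + (0)(0) + (0)(1) = 0
A²[2,3] = (0)(-2) + (0)(0) + (0)(2) = 0
A²[3,1] = (0)(0) + (1)(0) + (2)(0) = 0
A²[3,2] = (0)(0) + (1)(0) + (2)(1) = 2
A²[3,3] = (0)(-2) + (1)(0) + (2)(2) = 4
A² = 
  [  0,  -2,  -4]
  [  0,   0,   0]
  [  0,   2,   4]

A^3 = A^2·A:
A^3[1,1] = (0)(0) + (-2)(0) + (-4)(0) = 0
A^3[1,2] = (0)(0) + (-2)(0) + (-4)(1) = -4
A^3[1,3] = (0)(-2) + (-2)(0) + (-4)(2) = -8
A^3[2,1] = (0)(0) + (0)(0) + (0)(0) = 0
A^3[2,2] = (0)(0) + (0)(0) + (0)(1) = 0
A^3[2,3] = (0)(-2) + (0)(0) + (0)(2) = 0
A^3[3,1] = (0)(0) + (2)(0) + (4)(0) = 0
A^3[3,2] = (0)(0) + (2)(0) + (4)(1) = 4
A^3[3,3] = (0)(-2) + (2)(0) + (4)(2) = 8
A^3 = 
  [  0,  -4,  -8]
  [  0,   0,   0]
  [  0,   4,   8]

Therefore
A^3 = 
  [  0,  -4,  -8]
  [  0,   0,   0]
  [  0,   4,   8]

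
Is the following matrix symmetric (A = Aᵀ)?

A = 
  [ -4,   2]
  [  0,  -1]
No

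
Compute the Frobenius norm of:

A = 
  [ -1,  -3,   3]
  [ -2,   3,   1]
||A||_F = 5.745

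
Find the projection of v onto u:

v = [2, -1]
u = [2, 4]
proj_u(v) = [0, 0]

v·u = (2)(2) + (-1)(4) = 0
u·u = (2)² + (4)² = 20
proj_u(v) = (v·u / u·u) × u = (0/20) × u = (0) × u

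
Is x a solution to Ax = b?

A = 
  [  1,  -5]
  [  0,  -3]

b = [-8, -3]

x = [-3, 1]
Yes

Ax = [-8, -3] = b ✓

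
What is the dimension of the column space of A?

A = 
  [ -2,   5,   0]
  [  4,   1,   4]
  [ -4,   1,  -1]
dim(Col(A)) = 3

Row reduce:
R2 → R2 + (2)·R1
R3 → R3 - (2)·R1
R3 → R3 + (9/11)·R2
REF = 
  [   -2,     5,     0]
  [    0,    11,     4]
  [    0,     0, 25/11]
Pivot columns: 1, 2, 3 → 3 pivots.
dim(Col(A)) = number of pivot columns = 3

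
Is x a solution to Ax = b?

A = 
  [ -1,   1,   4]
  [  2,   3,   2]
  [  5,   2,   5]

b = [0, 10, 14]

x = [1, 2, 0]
No

Ax = [1, 8, 9] ≠ b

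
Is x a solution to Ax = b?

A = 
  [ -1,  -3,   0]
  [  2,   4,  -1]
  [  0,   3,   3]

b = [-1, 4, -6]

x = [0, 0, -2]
No

Ax = [0, 2, -6] ≠ b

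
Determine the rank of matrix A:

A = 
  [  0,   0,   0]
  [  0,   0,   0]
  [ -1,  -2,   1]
rank(A) = 1

Row reduce:
Swap R1 ↔ R3
REF = 
  [ -1,  -2,   1]
  [  0,   0,   0]
  [  0,   0,   0]
Pivot columns: 1 → 1 pivot.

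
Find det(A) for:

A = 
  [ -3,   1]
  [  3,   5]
-18

For a 2×2 matrix, det = ad - bc = (-3)(5) - (1)(3) = -18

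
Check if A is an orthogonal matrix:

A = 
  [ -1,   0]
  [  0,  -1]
Yes

AᵀA = 
  [  1,   0]
  [  0,   1]
= I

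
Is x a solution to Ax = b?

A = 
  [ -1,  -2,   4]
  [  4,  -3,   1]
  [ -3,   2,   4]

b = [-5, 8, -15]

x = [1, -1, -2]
No

Ax = [-7, 5, -13] ≠ b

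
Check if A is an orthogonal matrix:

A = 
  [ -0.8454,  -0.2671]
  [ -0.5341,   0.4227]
No

AᵀA = 
  [  1,   0]
  [  0,   0.2500]
≠ I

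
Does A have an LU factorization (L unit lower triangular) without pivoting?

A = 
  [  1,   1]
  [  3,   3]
Yes.
A[1,1] = 1 ≠ 0, so Gaussian elimination proceeds without a row swap: multiplier ℓ₂₁ = (3)/(1) = 3, and U[2,2] = 3 - (3)(1) = 0.
L = 
  [  1,   0]
  [  3,   1]
U = 
  [  1,   1]
  [  0,   0]
Check row 2 of LU: [(3)(1), (3)(1) + 0] = [3, 3] = row 2 of A ✓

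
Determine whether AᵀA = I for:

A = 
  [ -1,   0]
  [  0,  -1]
Yes

AᵀA = 
  [  1,   0]
  [  0,   1]
= I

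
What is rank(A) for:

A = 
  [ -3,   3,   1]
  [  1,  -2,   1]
rank(A) = 2

Row reduce:
R2 → R2 + (1/3)·R1
REF = 
  [ -3,   3,   1]
  [  0,  -1, 4/3]
Pivot columns: 1, 2 → 2 pivots.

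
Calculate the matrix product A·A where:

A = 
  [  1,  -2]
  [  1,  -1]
A² = A·A:
A²[1,1] = (1)(1) + (-2)(1) = -1
A²[1,2] = (1)(-2) + (-2)(-1) = 0
A²[2,1] = (1)(1) + (-1)(1) = 0
A²[2,2] = (1)(-2) + (-1)(-1) = -1
A² = 
  [ -1,   0]
  [  0,  -1]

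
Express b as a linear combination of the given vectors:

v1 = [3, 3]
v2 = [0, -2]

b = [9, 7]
c1 = 3, c2 = 1

b = 3·v1 + 1·v2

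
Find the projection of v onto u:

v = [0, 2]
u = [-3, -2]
proj_u(v) = [12/13, 8/13]

v·u = (0)(-3) + (2)(-2) = -4
u·u = (-3)² + (-2)² = 13
proj_u(v) = (v·u / u·u) × u = (-4/13) × u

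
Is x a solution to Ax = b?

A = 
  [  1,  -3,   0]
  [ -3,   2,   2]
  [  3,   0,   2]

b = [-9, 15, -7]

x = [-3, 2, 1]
Yes

Ax = [-9, 15, -7] = b ✓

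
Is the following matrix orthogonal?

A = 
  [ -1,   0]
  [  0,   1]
Yes

AᵀA = 
  [  1,   0]
  [  0,   1]
= I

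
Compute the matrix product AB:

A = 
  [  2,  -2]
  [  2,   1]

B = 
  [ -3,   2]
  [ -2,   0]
A is 2×2 and B is 2×2, so AB is 2×2. Each entry is (row of A)·(column of B):
AB[1,1] = (2)(-3) + (-2)(-2) = -2
AB[1,2] = (2)(2) + (-2)(0) = 4
AB[2,1] = (2)(-3) + (1)(-2) = -8
AB[2,2] = (2)(2) + (1)(0) = 4

AB = 
  [ -2,   4]
  [ -8,   4]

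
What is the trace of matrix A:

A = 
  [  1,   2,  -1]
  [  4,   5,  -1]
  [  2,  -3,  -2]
4

tr(A) = 1 + 5 + -2 = 4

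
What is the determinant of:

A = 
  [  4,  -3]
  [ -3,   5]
11

For a 2×2 matrix, det = ad - bc = (4)(5) - (-3)(-3) = 11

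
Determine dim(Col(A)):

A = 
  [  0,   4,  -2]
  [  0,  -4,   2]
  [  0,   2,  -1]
Row reduce:
R2 → R2 + (1)·R1
R3 → R3 - (1/2)·R1
REF = 
  [  0,   4,  -2]
  [  0,   0,   0]
  [  0,   0,   0]
Pivot columns: 2 → 1 pivot.
dim(Col(A)) = number of pivot columns = 1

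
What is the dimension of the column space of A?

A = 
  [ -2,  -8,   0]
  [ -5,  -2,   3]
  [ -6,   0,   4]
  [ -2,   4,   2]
Row reduce:
R2 → R2 - (5/2)·R1
R3 → R3 - (3)·R1
R4 → R4 - (1)·R1
R3 → R3 - (4/3)·R2
R4 → R4 - (2/3)·R2
REF = 
  [ -2,  -8,   0]
  [  0,  18,   3]
  [  0,   0,   0]
  [  0,   0,   0]
Pivot columns: 1, 2 → 2 pivots.
dim(Col(A)) = number of pivot columns = 2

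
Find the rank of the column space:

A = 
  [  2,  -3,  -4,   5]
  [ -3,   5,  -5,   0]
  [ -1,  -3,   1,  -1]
Row reduce:
R2 → R2 + (3/2)·R1
R3 → R3 + (1/2)·R1
R3 → R3 + (9)·R2
REF = 
  [   2,   -3,   -4,    5]
  [   0,  1/2,  -11, 15/2]
  [   0,    0, -100,   69]
Pivot columns: 1, 2, 3 → 3 pivots.
dim(Col(A)) = number of pivot columns = 3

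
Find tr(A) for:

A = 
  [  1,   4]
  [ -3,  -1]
0

tr(A) = 1 + -1 = 0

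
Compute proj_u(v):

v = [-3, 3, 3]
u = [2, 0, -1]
v·u = (-3)(2) + (3)(0) + (3)(-1) = -9
u·u = (2)² + (0)² + (-1)² = 5
proj_u(v) = (v·u / u·u) × u = (-9/5) × u

proj_u(v) = [-18/5, 0, 9/5]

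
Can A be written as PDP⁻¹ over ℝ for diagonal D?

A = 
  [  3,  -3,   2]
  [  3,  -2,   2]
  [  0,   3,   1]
No

Characteristic polynomial: det(λI - A) = λ³ - 2λ² - 2λ - 3
Testing integer divisors of the constant term: p(3) = 0, so (λ - 3) is a factor:
p(λ) = (λ - 3)(λ² + λ + 1)
λ² + λ + 1 = 0  ⇒  λ = (-1 ± √((1)² - 4·(1)))/2 = (-1 ± √(-3))/2
  = (-1 + i√3)/2,  (-1 - i√3)/2
Eigenvalues: 3, (-1 + i√3)/2, (-1 - i√3)/2  (≈ 3, -0.5 + 0.866i, -0.5 - 0.866i)
Has complex eigenvalues (not diagonalizable over ℝ).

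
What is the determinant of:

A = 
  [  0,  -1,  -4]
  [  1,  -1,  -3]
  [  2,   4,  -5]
Cofactor expansion along row 1:
det(A) = (0)·((-1)(-5) - (-3)(4)) - (-1)·((1)(-5) - (-3)(2)) + (-4)·((1)(4) - (-1)(2))
  = (0)(17) - (-1)(1) + (-4)(6)
  = -23

det(A) = -23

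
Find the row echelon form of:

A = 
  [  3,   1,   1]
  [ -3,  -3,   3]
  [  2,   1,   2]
Row operations:
R2 → R2 + (1)·R1
R3 → R3 - (2/3)·R1
R3 → R3 + (1/6)·R2

Resulting echelon form:
REF = 
  [  3,   1,   1]
  [  0,  -2,   4]
  [  0,   0,   2]

Rank = 3 (number of non-zero pivot rows).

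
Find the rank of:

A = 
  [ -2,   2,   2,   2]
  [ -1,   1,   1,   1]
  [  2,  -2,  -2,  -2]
Row reduce:
R2 → R2 - (1/2)·R1
R3 → R3 + (1)·R1
REF = 
  [ -2,   2,   2,   2]
  [  0,   0,   0,   0]
  [  0,   0,   0,   0]
Pivot columns: 1 → 1 pivot.

rank(A) = 1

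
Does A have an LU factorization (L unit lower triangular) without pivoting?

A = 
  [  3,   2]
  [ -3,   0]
Yes.
A[1,1] = 3 ≠ 0, so Gaussian elimination proceeds without a row swap: multiplier ℓ₂₁ = (-3)/(3) = -1, and U[2,2] = 0 - (-1)(2) = 2.
L = 
  [  1,   0]
  [ -1,   1]
U = 
  [  3,   2]
  [  0,   2]
Check row 2 of LU: [(-1)(3), (-1)(2) + 2] = [-3, 0] = row 2 of A ✓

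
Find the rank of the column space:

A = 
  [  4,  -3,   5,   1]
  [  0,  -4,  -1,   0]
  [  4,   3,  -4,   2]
Row reduce:
R3 → R3 - (1)·R1
R3 → R3 + (3/2)·R2
REF = 
  [    4,    -3,     5,     1]
  [    0,    -4,    -1,     0]
  [    0,     0, -21/2,     1]
Pivot columns: 1, 2, 3 → 3 pivots.
dim(Col(A)) = number of pivot columns = 3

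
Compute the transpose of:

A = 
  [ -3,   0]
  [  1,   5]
Aᵀ = 
  [ -3,   1]
  [  0,   5]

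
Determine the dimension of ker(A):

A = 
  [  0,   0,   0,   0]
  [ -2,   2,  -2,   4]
nullity(A) = 3

Row reduce:
Swap R1 ↔ R2
REF = 
  [ -2,   2,  -2,   4]
  [  0,   0,   0,   0]
Pivot columns: 1 → 1 pivot.
rank(A) = 1, so nullity(A) = 4 - 1 = 3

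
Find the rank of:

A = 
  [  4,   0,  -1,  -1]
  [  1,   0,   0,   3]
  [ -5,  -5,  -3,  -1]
Row reduce:
R2 → R2 - (1/4)·R1
R3 → R3 + (5/4)·R1
Swap R2 ↔ R3
REF = 
  [    4,     0,    -1,    -1]
  [    0,    -5, -17/4,  -9/4]
  [    0,     0,   1/4,  13/4]
Pivot columns: 1, 2, 3 → 3 pivots.

rank(A) = 3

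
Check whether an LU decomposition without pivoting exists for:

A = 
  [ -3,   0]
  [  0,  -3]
Yes.
A[1,1] = -3 ≠ 0, so Gaussian elimination proceeds without a row swap: multiplier ℓ₂₁ = (0)/(-3) = 0, and U[2,2] = -3 - (0)(0) = -3.
L = 
  [  1,   0]
  [  0,   1]
U = 
  [ -3,   0]
  [  0,  -3]
Check row 2 of LU: [(0)(-3), (0)(0) + (-3)] = [0, -3] = row 2 of A ✓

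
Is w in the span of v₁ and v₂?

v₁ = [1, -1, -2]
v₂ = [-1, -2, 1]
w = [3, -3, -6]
Yes

Form the augmented matrix and row-reduce:
[v₁|v₂|w] = 
  [  1,  -1,   3]
  [ -1,  -2,  -3]
  [ -2,   1,  -6]
R2 → R2 + (1)·R1
R3 → R3 + (2)·R1
R3 → R3 - (1/3)·R2
REF = 
  [  1,  -1,   3]
  [  0,  -3,   0]
  [  0,   0,   0]

No row of the form [0 0 | nonzero], so the system is consistent. Back-substitution gives c₁ = 3, c₂ = 0: w = (3)·v₁ + (0)·v₂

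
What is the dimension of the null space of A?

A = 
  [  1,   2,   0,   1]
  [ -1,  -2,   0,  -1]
nullity(A) = 3

Row reduce:
R2 → R2 + (1)·R1
REF = 
  [  1,   2,   0,   1]
  [  0,   0,   0,   0]
Pivot columns: 1 → 1 pivot.
rank(A) = 1, so nullity(A) = 4 - 1 = 3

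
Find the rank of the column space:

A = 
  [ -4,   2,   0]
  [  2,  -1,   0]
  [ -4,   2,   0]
dim(Col(A)) = 1

Row reduce:
R2 → R2 + (1/2)·R1
R3 → R3 - (1)·R1
REF = 
  [ -4,   2,   0]
  [  0,   0,   0]
  [  0,   0,   0]
Pivot columns: 1 → 1 pivot.
dim(Col(A)) = number of pivot columns = 1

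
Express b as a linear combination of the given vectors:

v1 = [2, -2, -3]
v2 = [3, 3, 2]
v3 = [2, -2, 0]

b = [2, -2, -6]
c1 = 2, c2 = 0, c3 = -1

b = 2·v1 + 0·v2 + -1·v3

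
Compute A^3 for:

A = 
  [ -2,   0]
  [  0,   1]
A^3 = 
  [ -8,   0]
  [  0,   1]

A² = A·A:
A²[1,1] = (-2)(-2) + (0)(0) = 4
A²[1,2] = (-2)(0) + (0)(1) = 0
A²[2,1] = (0)(-2) + (1)(0) = 0
A²[2,2] = (0)(0) + (1)(1) = 1
A² = 
  [  4,   0]
  [  0,   1]

A^3 = A^2·A:
A^3[1,1] = (4)(-2) + (0)(0) = -8
A^3[1,2] = (4)(0) + (0)(1) = 0
A^3[2,1] = (0)(-2) + (1)(0) = 0
A^3[2,2] = (0)(0) + (1)(1) = 1
A^3 = 
  [ -8,   0]
  [  0,   1]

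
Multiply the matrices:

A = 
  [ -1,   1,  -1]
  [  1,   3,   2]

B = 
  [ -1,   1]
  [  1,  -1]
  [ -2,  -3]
AB = 
  [  4,   1]
  [ -2,  -8]

A is 2×3 and B is 3×2, so AB is 2×2. Each entry is (row of A)·(column of B):
AB[1,1] = (-1)(-1) + (1)(1) + (-1)(-2) = 4
AB[1,2] = (-1)(1) + (1)(-1) + (-1)(-3) = 1
AB[2,1] = (1)(-1) + (3)(1) + (2)(-2) = -2
AB[2,2] = (1)(1) + (3)(-1) + (2)(-3) = -8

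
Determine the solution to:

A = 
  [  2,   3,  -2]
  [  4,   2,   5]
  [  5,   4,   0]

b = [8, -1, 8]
Row reduce the augmented matrix [A|b]:
R2 → R2 - (2)·R1
R3 → R3 - (5/2)·R1
R3 → R3 - (7/8)·R2
REF = 
  [    2,     3,    -2,     8]
  [    0,    -4,     9,   -17]
  [    0,     0, -23/8,  23/8]

Back-substitution:
x₃ = (23/8) / (-23/8) = -1
x₂ = (-17 - (9)(-1)) / (-4) = 2
x₁ = (8 - (3)(2) - (-2)(-1)) / 2 = 0

x = [0, 2, -1]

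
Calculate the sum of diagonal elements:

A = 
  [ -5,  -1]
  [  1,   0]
-5

tr(A) = -5 + 0 = -5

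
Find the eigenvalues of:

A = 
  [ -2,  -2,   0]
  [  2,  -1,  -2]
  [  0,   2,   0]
Characteristic polynomial: det(λI - A) = λ³ + 3λ² + 10λ + 8
Testing integer divisors of the constant term: p(-1) = 0, so (λ + 1) is a factor:
p(λ) = (λ + 1)(λ² + 2λ + 8)
λ² + 2λ + 8 = 0  ⇒  λ = (-2 ± √((2)² - 4·(8)))/2 = (-2 ± √(-28))/2
  = -1 + i√7,  -1 - i√7

λ = -1, -1 + i√7, -1 - i√7  (≈ -1, -1 + 2.646i, -1 - 2.646i)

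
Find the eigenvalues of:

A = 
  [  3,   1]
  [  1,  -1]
λ = 1 + √5, 1 - √5  (≈ 3.236, -1.236)

tr(A) = 2, det(A) = -4
Characteristic polynomial: λ² - tr(A)λ + det(A) = λ² - 2λ - 4
λ² - 2λ - 4 = 0  ⇒  λ = (2 ± √((-2)² - 4·(-4)))/2 = (2 ± √(20))/2
  = 1 + √5,  1 - √5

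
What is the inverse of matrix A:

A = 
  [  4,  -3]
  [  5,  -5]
det(A) = (4)(-5) - (-3)(5) = -5
For a 2×2 matrix, A⁻¹ = (1/det(A)) · [[d, -b], [-c, a]]
    = (-1/5) · [[-5, 3], [-5, 4]]

A⁻¹ = 
  [   1, -3/5]
  [   1, -4/5]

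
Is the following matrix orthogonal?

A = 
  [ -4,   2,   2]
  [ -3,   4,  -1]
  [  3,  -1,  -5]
No

AᵀA = 
  [ 34, -23, -20]
  [-23,  21,   5]
  [-20,   5,  30]
≠ I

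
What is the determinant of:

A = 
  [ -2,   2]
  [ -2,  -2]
For a 2×2 matrix, det = ad - bc = (-2)(-2) - (2)(-2) = 8

det(A) = 8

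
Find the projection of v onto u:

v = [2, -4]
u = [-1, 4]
v·u = (2)(-1) + (-4)(4) = -18
u·u = (-1)² + (4)² = 17
proj_u(v) = (v·u / u·u) × u = (-18/17) × u

proj_u(v) = [18/17, -72/17]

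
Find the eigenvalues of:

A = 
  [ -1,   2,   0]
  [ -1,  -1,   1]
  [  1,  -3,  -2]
Characteristic polynomial: det(λI - A) = λ³ + 4λ² + 10λ + 7
Testing integer divisors of the constant term: p(-1) = 0, so (λ + 1) is a factor:
p(λ) = (λ + 1)(λ² + 3λ + 7)
λ² + 3λ + 7 = 0  ⇒  λ = (-3 ± √((3)² - 4·(7)))/2 = (-3 ± √(-19))/2
  = (-3 + i√19)/2,  (-3 - i√19)/2

λ = -1, (-3 + i√19)/2, (-3 - i√19)/2  (≈ -1, -1.5 + 2.179i, -1.5 - 2.179i)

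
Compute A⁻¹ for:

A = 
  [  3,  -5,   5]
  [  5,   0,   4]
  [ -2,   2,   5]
det(A) = (3)·((0)(5) - (4)(2)) - (-5)·((5)(5) - (4)(-2)) + (5)·((5)(2) - (0)(-2))
  = (3)(-8) - (-5)(33) + (5)(10)
  = 191
det(A) = 191 ≠ 0, so A is invertible.

Cofactors Cᵢⱼ = (-1)ⁱ⁺ʲ·Mᵢⱼ:
C = 
  [ -8, -33,  10]
  [ 35,  25,   4]
  [-20,  13,  25]

adj(A) = Cᵀ:
adj(A) = 
  [ -8,  35, -20]
  [-33,  25,  13]
  [ 10,   4,  25]

A⁻¹ = (1/191) · adj(A):
A⁻¹ = 
  [ -8/191,  35/191, -20/191]
  [-33/191,  25/191,  13/191]
  [ 10/191,   4/191,  25/191]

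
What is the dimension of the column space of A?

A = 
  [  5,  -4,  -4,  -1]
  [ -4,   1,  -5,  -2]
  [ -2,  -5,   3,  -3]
dim(Col(A)) = 3

Row reduce:
R2 → R2 + (4/5)·R1
R3 → R3 + (2/5)·R1
R3 → R3 - (3)·R2
REF = 
  [    5,    -4,    -4,    -1]
  [    0, -11/5, -41/5, -14/5]
  [    0,     0,    26,     5]
Pivot columns: 1, 2, 3 → 3 pivots.
dim(Col(A)) = number of pivot columns = 3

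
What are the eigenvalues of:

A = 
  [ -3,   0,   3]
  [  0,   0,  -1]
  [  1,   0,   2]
Characteristic polynomial: det(λI - A) = λ³ + λ² - 9λ
The constant term is 0, so λ = 0 is a root: p(λ) = λ(λ² + λ - 9)
λ² + λ - 9 = 0  ⇒  λ = (-1 ± √((1)² - 4·(-9)))/2 = (-1 ± √(37))/2
  = (-1 + √37)/2,  (-1 - √37)/2

λ = 0, (-1 + √37)/2, (-1 - √37)/2  (≈ 0, 2.541, -3.541)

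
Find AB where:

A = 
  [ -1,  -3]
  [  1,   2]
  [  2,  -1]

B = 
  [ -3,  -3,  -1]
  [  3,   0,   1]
AB = 
  [ -6,   3,  -2]
  [  3,  -3,   1]
  [ -9,  -6,  -3]

A is 3×2 and B is 2×3, so AB is 3×3. Each entry is (row of A)·(column of B):
AB[1,1] = (-1)(-3) + (-3)(3) = -6
AB[1,2] = (-1)(-3) + (-3)(0) = 3
AB[1,3] = (-1)(-1) + (-3)(1) = -2
AB[2,1] = (1)(-3) + (2)(3) = 3
AB[2,2] = (1)(-3) + (2)(0) = -3
AB[2,3] = (1)(-1) + (2)(1) = 1
AB[3,1] = (2)(-3) + (-1)(3) = -9
AB[3,2] = (2)(-3) + (-1)(0) = -6
AB[3,3] = (2)(-1) + (-1)(1) = -3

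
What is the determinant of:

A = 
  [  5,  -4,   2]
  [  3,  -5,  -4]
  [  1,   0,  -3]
Cofactor expansion along row 1:
det(A) = (5)·((-5)(-3) - (-4)(0)) - (-4)·((3)(-3) - (-4)(1)) + (2)·((3)(0) - (-5)(1))
  = (5)(15) - (-4)(-5) + (2)(5)
  = 65

det(A) = 65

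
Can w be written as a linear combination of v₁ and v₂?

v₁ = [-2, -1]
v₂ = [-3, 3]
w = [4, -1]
Yes

Form the augmented matrix and row-reduce:
[v₁|v₂|w] = 
  [ -2,  -3,   4]
  [ -1,   3,  -1]
R2 → R2 - (1/2)·R1
REF = 
  [ -2,  -3,   4]
  [  0, 9/2,  -3]

No row of the form [0 0 | nonzero], so the system is consistent. Back-substitution gives c₁ = -1, c₂ = -2/3: w = (-1)·v₁ + (-2/3)·v₂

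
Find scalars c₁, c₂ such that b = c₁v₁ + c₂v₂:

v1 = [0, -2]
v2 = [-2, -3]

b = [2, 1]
c1 = 1, c2 = -1

b = 1·v1 + -1·v2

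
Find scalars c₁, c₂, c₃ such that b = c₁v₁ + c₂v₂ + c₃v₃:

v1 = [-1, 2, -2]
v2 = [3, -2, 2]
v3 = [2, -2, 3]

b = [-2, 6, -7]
c1 = 3, c2 = 1, c3 = -1

b = 3·v1 + 1·v2 + -1·v3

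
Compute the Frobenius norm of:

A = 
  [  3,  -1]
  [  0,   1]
||A||_F = 3.317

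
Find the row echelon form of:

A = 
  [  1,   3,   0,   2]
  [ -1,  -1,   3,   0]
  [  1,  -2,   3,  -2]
Row operations:
R2 → R2 + (1)·R1
R3 → R3 - (1)·R1
R3 → R3 + (5/2)·R2

Resulting echelon form:
REF = 
  [   1,    3,    0,    2]
  [   0,    2,    3,    2]
  [   0,    0, 21/2,    1]

Rank = 3 (number of non-zero pivot rows).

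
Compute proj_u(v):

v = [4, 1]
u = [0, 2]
v·u = (4)(0) + (1)(2) = 2
u·u = (0)² + (2)² = 4
proj_u(v) = (v·u / u·u) × u = (2/4) × u = (1/2) × u

proj_u(v) = [0, 1]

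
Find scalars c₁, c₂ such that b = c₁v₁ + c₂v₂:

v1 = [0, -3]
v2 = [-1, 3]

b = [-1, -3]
c1 = 2, c2 = 1

b = 2·v1 + 1·v2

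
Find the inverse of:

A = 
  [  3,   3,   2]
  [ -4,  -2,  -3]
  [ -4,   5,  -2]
det(A) = (3)·((-2)(-2) - (-3)(5)) - (3)·((-4)(-2) - (-3)(-4)) + (2)·((-4)(5) - (-2)(-4))
  = (3)(19) - (3)(-4) + (2)(-28)
  = 13
det(A) = 13 ≠ 0, so A is invertible.

Cofactors Cᵢⱼ = (-1)ⁱ⁺ʲ·Mᵢⱼ:
C = 
  [ 19,   4, -28]
  [ 16,   2, -27]
  [ -5,   1,   6]

adj(A) = Cᵀ:
adj(A) = 
  [ 19,  16,  -5]
  [  4,   2,   1]
  [-28, -27,   6]

A⁻¹ = (1/13) · adj(A):
A⁻¹ = 
  [ 19/13,  16/13,  -5/13]
  [  4/13,   2/13,   1/13]
  [-28/13, -27/13,   6/13]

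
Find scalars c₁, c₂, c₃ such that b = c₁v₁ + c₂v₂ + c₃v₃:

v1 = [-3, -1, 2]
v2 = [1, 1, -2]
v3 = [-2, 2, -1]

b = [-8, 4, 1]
c1 = 0, c2 = -2, c3 = 3

b = 0·v1 + -2·v2 + 3·v3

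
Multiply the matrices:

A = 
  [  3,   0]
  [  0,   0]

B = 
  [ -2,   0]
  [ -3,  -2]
A is 2×2 and B is 2×2, so AB is 2×2. Each entry is (row of A)·(column of B):
AB[1,1] = (3)(-2) + (0)(-3) = -6
AB[1,2] = (3)(0) + (0)(-2) = 0
AB[2,1] = (0)(-2) + (0)(-3) = 0
AB[2,2] = (0)(0) + (0)(-2) = 0

AB = 
  [ -6,   0]
  [  0,   0]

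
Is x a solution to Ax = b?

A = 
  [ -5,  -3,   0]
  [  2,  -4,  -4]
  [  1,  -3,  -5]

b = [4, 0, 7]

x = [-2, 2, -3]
Yes

Ax = [4, 0, 7] = b ✓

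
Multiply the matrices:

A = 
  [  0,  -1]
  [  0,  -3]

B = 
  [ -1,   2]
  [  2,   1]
AB = 
  [ -2,  -1]
  [ -6,  -3]

A is 2×2 and B is 2×2, so AB is 2×2. Each entry is (row of A)·(column of B):
AB[1,1] = (0)(-1) + (-1)(2) = -2
AB[1,2] = (0)(2) + (-1)(1) = -1
AB[2,1] = (0)(-1) + (-3)(2) = -6
AB[2,2] = (0)(2) + (-3)(1) = -3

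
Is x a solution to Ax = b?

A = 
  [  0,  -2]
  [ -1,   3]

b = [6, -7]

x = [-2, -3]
Yes

Ax = [6, -7] = b ✓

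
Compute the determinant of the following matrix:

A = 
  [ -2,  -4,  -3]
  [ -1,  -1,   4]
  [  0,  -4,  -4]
Cofactor expansion along row 1:
det(A) = (-2)·((-1)(-4) - (4)(-4)) - (-4)·((-1)(-4) - (4)(0)) + (-3)·((-1)(-4) - (-1)(0))
  = (-2)(20) - (-4)(4) + (-3)(4)
  = -36

det(A) = -36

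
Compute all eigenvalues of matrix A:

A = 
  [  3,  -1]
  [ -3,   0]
tr(A) = 3, det(A) = -3
Characteristic polynomial: λ² - tr(A)λ + det(A) = λ² - 3λ - 3
λ² - 3λ - 3 = 0  ⇒  λ = (3 ± √((-3)² - 4·(-3)))/2 = (3 ± √(21))/2
  = (3 + √21)/2,  (3 - √21)/2

λ = (3 + √21)/2, (3 - √21)/2  (≈ 3.791, -0.7913)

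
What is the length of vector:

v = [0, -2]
2

||v||₂ = √((0)² + (-2)²) = √4 = 2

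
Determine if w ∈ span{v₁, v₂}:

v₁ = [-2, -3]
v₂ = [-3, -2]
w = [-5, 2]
Yes

Form the augmented matrix and row-reduce:
[v₁|v₂|w] = 
  [ -2,  -3,  -5]
  [ -3,  -2,   2]
R2 → R2 - (3/2)·R1
REF = 
  [  -2,   -3,   -5]
  [   0,  5/2, 19/2]

No row of the form [0 0 | nonzero], so the system is consistent. Back-substitution gives c₁ = -16/5, c₂ = 19/5: w = (-16/5)·v₁ + (19/5)·v₂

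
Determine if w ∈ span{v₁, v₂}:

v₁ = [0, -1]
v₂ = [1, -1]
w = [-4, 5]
Yes

Form the augmented matrix and row-reduce:
[v₁|v₂|w] = 
  [  0,   1,  -4]
  [ -1,  -1,   5]
Swap R1 ↔ R2
REF = 
  [ -1,  -1,   5]
  [  0,   1,  -4]

No row of the form [0 0 | nonzero], so the system is consistent. Back-substitution gives c₁ = -1, c₂ = -4: w = (-1)·v₁ + (-4)·v₂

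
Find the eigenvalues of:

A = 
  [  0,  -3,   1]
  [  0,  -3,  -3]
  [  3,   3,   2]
λ = 3, -2 + 2i√2, -2 - 2i√2  (≈ 3, -2 + 2.828i, -2 - 2.828i)

Characteristic polynomial: det(λI - A) = λ³ + λ² - 36
Testing integer divisors of the constant term: p(3) = 0, so (λ - 3) is a factor:
p(λ) = (λ - 3)(λ² + 4λ + 12)
λ² + 4λ + 12 = 0  ⇒  λ = (-4 ± √((4)² - 4·(12)))/2 = (-4 ± √(-32))/2
  = -2 + 2i√2,  -2 - 2i√2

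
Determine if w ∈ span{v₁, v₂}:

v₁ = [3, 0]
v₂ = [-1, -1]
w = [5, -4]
Yes

Form the augmented matrix and row-reduce:
[v₁|v₂|w] = 
  [  3,  -1,   5]
  [  0,  -1,  -4]
(already in echelon form — no row operations needed)

No row of the form [0 0 | nonzero], so the system is consistent. Back-substitution gives c₁ = 3, c₂ = 4: w = (3)·v₁ + (4)·v₂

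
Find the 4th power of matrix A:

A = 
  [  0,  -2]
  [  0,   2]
A^4 = 
  [  0, -16]
  [  0,  16]

A² = A·A:
A²[1,1] = (0)(0) + (-2)(0) = 0
A²[1,2] = (0)(-2) + (-2)(2) = -4
A²[2,1] = (0)(0) + (2)(0) = 0
A²[2,2] = (0)(-2) + (2)(2) = 4
A² = 
  [  0,  -4]
  [  0,   4]

A^3 = A^2·A:
A^3[1,1] = (0)(0) + (-4)(0) = 0
A^3[1,2] = (0)(-2) + (-4)(2) = -8
A^3[2,1] = (0)(0) + (4)(0) = 0
A^3[2,2] = (0)(-2) + (4)(2) = 8
A^3 = 
  [  0,  -8]
  [  0,   8]

A^4 = A^3·A:
A^4[1,1] = (0)(0) + (-8)(0) = 0
A^4[1,2] = (0)(-2) + (-8)(2) = -16
A^4[2,1] = (0)(0) + (8)(0) = 0
A^4[2,2] = (0)(-2) + (8)(2) = 16
A^4 = 
  [  0, -16]
  [  0,  16]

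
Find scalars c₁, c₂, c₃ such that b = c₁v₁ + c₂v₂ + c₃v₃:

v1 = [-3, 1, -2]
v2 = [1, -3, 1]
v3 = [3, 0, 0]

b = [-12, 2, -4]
c1 = 2, c2 = 0, c3 = -2

b = 2·v1 + 0·v2 + -2·v3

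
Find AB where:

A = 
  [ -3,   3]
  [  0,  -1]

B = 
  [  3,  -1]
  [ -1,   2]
A is 2×2 and B is 2×2, so AB is 2×2. Each entry is (row of A)·(column of B):
AB[1,1] = (-3)(3) + (3)(-1) = -12
AB[1,2] = (-3)(-1) + (3)(2) = 9
AB[2,1] = (0)(3) + (-1)(-1) = 1
AB[2,2] = (0)(-1) + (-1)(2) = -2

AB = 
  [-12,   9]
  [  1,  -2]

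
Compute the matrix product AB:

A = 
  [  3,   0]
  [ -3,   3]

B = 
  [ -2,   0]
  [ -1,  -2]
A is 2×2 and B is 2×2, so AB is 2×2. Each entry is (row of A)·(column of B):
AB[1,1] = (3)(-2) + (0)(-1) = -6
AB[1,2] = (3)(0) + (0)(-2) = 0
AB[2,1] = (-3)(-2) + (3)(-1) = 3
AB[2,2] = (-3)(0) + (3)(-2) = -6

AB = 
  [ -6,   0]
  [  3,  -6]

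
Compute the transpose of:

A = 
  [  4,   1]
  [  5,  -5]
Aᵀ = 
  [  4,   5]
  [  1,  -5]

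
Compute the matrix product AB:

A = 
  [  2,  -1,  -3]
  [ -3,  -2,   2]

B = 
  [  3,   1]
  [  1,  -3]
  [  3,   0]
AB = 
  [ -4,   5]
  [ -5,   3]

A is 2×3 and B is 3×2, so AB is 2×2. Each entry is (row of A)·(column of B):
AB[1,1] = (2)(3) + (-1)(1) + (-3)(3) = -4
AB[1,2] = (2)(1) + (-1)(-3) + (-3)(0) = 5
AB[2,1] = (-3)(3) + (-2)(1) + (2)(3) = -5
AB[2,2] = (-3)(1) + (-2)(-3) + (2)(0) = 3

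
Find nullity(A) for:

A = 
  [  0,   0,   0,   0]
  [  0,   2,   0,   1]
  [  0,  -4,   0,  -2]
nullity(A) = 3

Row reduce:
Swap R1 ↔ R2
R3 → R3 + (2)·R1
REF = 
  [  0,   2,   0,   1]
  [  0,   0,   0,   0]
  [  0,   0,   0,   0]
Pivot columns: 2 → 1 pivot.
rank(A) = 1, so nullity(A) = 4 - 1 = 3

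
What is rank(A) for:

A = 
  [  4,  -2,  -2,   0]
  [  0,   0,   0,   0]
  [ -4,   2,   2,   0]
rank(A) = 1

Row reduce:
R3 → R3 + (1)·R1
REF = 
  [  4,  -2,  -2,   0]
  [  0,   0,   0,   0]
  [  0,   0,   0,   0]
Pivot columns: 1 → 1 pivot.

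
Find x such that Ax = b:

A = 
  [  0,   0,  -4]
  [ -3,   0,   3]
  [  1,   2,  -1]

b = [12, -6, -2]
x = [-1, -2, -3]

Row reduce the augmented matrix [A|b]:
Swap R1 ↔ R2
R3 → R3 + (1/3)·R1
Swap R2 ↔ R3
REF = 
  [ -3,   0,   3,  -6]
  [  0,   2,   0,  -4]
  [  0,   0,  -4,  12]

Back-substitution:
x₃ = 12 / (-4) = -3
x₂ = (-4 - (0)(-3)) / 2 = -2
x₁ = (-6 - (0)(-2) - (3)(-3)) / (-3) = -1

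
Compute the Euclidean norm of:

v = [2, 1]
2.236

||v||₂ = √((2)² + (1)²) = √5 = 2.236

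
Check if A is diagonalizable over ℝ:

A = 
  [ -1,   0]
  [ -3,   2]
Yes

tr(A) = 1, det(A) = -2
Characteristic polynomial: λ² - tr(A)λ + det(A) = λ² - λ - 2
λ² - λ - 2 = (λ + 1)(λ - 2)
Eigenvalues: 2, -1
λ=-1: alg. mult. = 1, geom. mult. = 2 - rank(A - (-1)I) = 2 - 1 = 1
λ=2: alg. mult. = 1, geom. mult. = 2 - rank(A - (2)I) = 2 - 1 = 1
Sum of geometric multiplicities equals n, so A has n independent eigenvectors.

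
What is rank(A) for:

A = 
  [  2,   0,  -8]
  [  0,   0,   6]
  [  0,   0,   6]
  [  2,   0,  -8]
rank(A) = 2

Row reduce:
R4 → R4 - (1)·R1
R3 → R3 - (1)·R2
REF = 
  [  2,   0,  -8]
  [  0,   0,   6]
  [  0,   0,   0]
  [  0,   0,   0]
Pivot columns: 1, 3 → 2 pivots.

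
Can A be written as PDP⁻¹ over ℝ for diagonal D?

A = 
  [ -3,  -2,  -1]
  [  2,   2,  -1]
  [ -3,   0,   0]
No

Characteristic polynomial: det(λI - A) = λ³ + λ² - 5λ + 12
By the rational root theorem any rational root is an integer dividing 12; none of those is a root, so p(λ) has no rational roots and hence (being an irreducible cubic) no repeated roots.
Discriminant of the cubic: Δ = -4491
Δ < 0 ⇒ one real eigenvalue and a complex-conjugate pair: λ ≈ -3.454, 1.227 + 1.403i, 1.227 - 1.403i
Has complex eigenvalues (not diagonalizable over ℝ).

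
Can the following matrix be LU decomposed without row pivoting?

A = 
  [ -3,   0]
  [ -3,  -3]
Yes.
A[1,1] = -3 ≠ 0, so Gaussian elimination proceeds without a row swap: multiplier ℓ₂₁ = (-3)/(-3) = 1, and U[2,2] = -3 - (1)(0) = -3.
L = 
  [  1,   0]
  [  1,   1]
U = 
  [ -3,   0]
  [  0,  -3]
Check row 2 of LU: [(1)(-3), (1)(0) + (-3)] = [-3, -3] = row 2 of A ✓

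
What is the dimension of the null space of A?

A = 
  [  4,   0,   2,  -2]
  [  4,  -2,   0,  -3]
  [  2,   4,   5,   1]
nullity(A) = 2

Row reduce:
R2 → R2 - (1)·R1
R3 → R3 - (1/2)·R1
R3 → R3 + (2)·R2
REF = 
  [  4,   0,   2,  -2]
  [  0,  -2,  -2,  -1]
  [  0,   0,   0,   0]
Pivot columns: 1, 2 → 2 pivots.
rank(A) = 2, so nullity(A) = 4 - 2 = 2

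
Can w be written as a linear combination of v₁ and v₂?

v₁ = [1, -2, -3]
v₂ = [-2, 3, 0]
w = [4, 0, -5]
No

Form the augmented matrix and row-reduce:
[v₁|v₂|w] = 
  [  1,  -2,   4]
  [ -2,   3,   0]
  [ -3,   0,  -5]
R2 → R2 + (2)·R1
R3 → R3 + (3)·R1
R3 → R3 - (6)·R2
REF = 
  [  1,  -2,   4]
  [  0,  -1,   8]
  [  0,   0, -41]

Row 3 reads [0 0 | -41], i.e. 0 = -41, so the system is inconsistent and w ∉ span{v₁, v₂}.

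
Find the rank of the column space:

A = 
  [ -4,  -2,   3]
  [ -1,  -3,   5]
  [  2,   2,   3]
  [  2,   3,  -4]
dim(Col(A)) = 3

Row reduce:
R2 → R2 - (1/4)·R1
R3 → R3 + (1/2)·R1
R4 → R4 + (1/2)·R1
R3 → R3 + (2/5)·R2
R4 → R4 + (4/5)·R2
R4 → R4 - (9/62)·R3
REF = 
  [  -4,   -2,    3]
  [   0, -5/2, 17/4]
  [   0,    0, 31/5]
  [   0,    0,    0]
Pivot columns: 1, 2, 3 → 3 pivots.
dim(Col(A)) = number of pivot columns = 3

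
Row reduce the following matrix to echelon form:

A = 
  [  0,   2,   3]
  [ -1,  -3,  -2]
Row operations:
Swap R1 ↔ R2

Resulting echelon form:
REF = 
  [ -1,  -3,  -2]
  [  0,   2,   3]

Rank = 2 (number of non-zero pivot rows).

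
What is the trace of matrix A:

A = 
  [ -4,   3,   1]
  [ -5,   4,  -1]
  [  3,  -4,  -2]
-2

tr(A) = -4 + 4 + -2 = -2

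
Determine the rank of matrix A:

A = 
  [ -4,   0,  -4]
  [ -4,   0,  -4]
Row reduce:
R2 → R2 - (1)·R1
REF = 
  [ -4,   0,  -4]
  [  0,   0,   0]
Pivot columns: 1 → 1 pivot.

rank(A) = 1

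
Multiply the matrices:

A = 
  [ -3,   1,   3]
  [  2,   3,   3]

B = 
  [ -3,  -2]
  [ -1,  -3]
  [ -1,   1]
A is 2×3 and B is 3×2, so AB is 2×2. Each entry is (row of A)·(column of B):
AB[1,1] = (-3)(-3) + (1)(-1) + (3)(-1) = 5
AB[1,2] = (-3)(-2) + (1)(-3) + (3)(1) = 6
AB[2,1] = (2)(-3) + (3)(-1) + (3)(-1) = -12
AB[2,2] = (2)(-2) + (3)(-3) + (3)(1) = -10

AB = 
  [  5,   6]
  [-12, -10]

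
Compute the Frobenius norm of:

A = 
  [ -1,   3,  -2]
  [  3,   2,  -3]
||A||_F = 6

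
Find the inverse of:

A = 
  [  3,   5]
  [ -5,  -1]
det(A) = (3)(-1) - (5)(-5) = 22
For a 2×2 matrix, A⁻¹ = (1/det(A)) · [[d, -b], [-c, a]]
    = (1/22) · [[-1, -5], [5, 3]]

A⁻¹ = 
  [-1/22, -5/22]
  [ 5/22,  3/22]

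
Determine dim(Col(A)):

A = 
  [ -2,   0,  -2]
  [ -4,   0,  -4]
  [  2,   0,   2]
Row reduce:
R2 → R2 - (2)·R1
R3 → R3 + (1)·R1
REF = 
  [ -2,   0,  -2]
  [  0,   0,   0]
  [  0,   0,   0]
Pivot columns: 1 → 1 pivot.
dim(Col(A)) = number of pivot columns = 1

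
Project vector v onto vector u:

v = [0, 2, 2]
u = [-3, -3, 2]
proj_u(v) = [3/11, 3/11, -2/11]

v·u = (0)(-3) + (2)(-3) + (2)(2) = -2
u·u = (-3)² + (-3)² + (2)² = 22
proj_u(v) = (v·u / u·u) × u = (-2/22) × u = (-1/11) × u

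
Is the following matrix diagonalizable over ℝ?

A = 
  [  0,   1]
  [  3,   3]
Yes

tr(A) = 3, det(A) = -3
Characteristic polynomial: λ² - tr(A)λ + det(A) = λ² - 3λ - 3
λ² - 3λ - 3 = 0  ⇒  λ = (3 ± √((-3)² - 4·(-3)))/2 = (3 ± √(21))/2
  = (3 + √21)/2,  (3 - √21)/2
Eigenvalues: (3 + √21)/2, (3 - √21)/2  (≈ 3.791, -0.7913)
The two irrational eigenvalues are distinct (simple), so each has alg. mult. = geom. mult. = 1.
Sum of geometric multiplicities equals n, so A has n independent eigenvectors.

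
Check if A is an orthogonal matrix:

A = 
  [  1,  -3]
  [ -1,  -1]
No

AᵀA = 
  [  2,  -2]
  [ -2,  10]
≠ I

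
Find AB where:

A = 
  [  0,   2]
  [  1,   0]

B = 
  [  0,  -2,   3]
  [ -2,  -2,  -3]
A is 2×2 and B is 2×3, so AB is 2×3. Each entry is (row of A)·(column of B):
AB[1,1] = (0)(0) + (2)(-2) = -4
AB[1,2] = (0)(-2) + (2)(-2) = -4
AB[1,3] = (0)(3) + (2)(-3) = -6
AB[2,1] = (1)(0) + (0)(-2) = 0
AB[2,2] = (1)(-2) + (0)(-2) = -2
AB[2,3] = (1)(3) + (0)(-3) = 3

AB = 
  [ -4,  -4,  -6]
  [  0,  -2,   3]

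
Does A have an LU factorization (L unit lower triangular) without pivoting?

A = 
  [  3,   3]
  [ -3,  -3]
Yes.
A[1,1] = 3 ≠ 0, so Gaussian elimination proceeds without a row swap: multiplier ℓ₂₁ = (-3)/(3) = -1, and U[2,2] = -3 - (-1)(3) = 0.
L = 
  [  1,   0]
  [ -1,   1]
U = 
  [  3,   3]
  [  0,   0]
Check row 2 of LU: [(-1)(3), (-1)(3) + 0] = [-3, -3] = row 2 of A ✓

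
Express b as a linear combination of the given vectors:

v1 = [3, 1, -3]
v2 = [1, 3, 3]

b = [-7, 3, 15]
c1 = -3, c2 = 2

b = -3·v1 + 2·v2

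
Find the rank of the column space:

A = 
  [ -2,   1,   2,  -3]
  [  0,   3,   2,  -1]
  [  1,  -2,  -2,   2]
dim(Col(A)) = 2

Row reduce:
R3 → R3 + (1/2)·R1
R3 → R3 + (1/2)·R2
REF = 
  [ -2,   1,   2,  -3]
  [  0,   3,   2,  -1]
  [  0,   0,   0,   0]
Pivot columns: 1, 2 → 2 pivots.
dim(Col(A)) = number of pivot columns = 2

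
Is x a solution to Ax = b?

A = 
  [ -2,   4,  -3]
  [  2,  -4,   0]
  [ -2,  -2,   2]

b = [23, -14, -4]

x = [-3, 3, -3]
No

Ax = [27, -18, -6] ≠ b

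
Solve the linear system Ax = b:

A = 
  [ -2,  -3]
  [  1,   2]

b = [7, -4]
x = [-2, -1]

Row reduce the augmented matrix [A|b]:
R2 → R2 + (1/2)·R1
REF = 
  [  -2,   -3,    7]
  [   0,  1/2, -1/2]

Back-substitution:
x₂ = (-1/2) / (1/2) = -1
x₁ = (7 - (-3)(-1)) / (-2) = -2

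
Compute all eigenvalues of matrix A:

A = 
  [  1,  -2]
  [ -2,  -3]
λ = -1 + 2√2, -1 - 2√2  (≈ 1.828, -3.828)

tr(A) = -2, det(A) = -7
Characteristic polynomial: λ² - tr(A)λ + det(A) = λ² + 2λ - 7
λ² + 2λ - 7 = 0  ⇒  λ = (-2 ± √((2)² - 4·(-7)))/2 = (-2 ± √(32))/2
  = -1 + 2√2,  -1 - 2√2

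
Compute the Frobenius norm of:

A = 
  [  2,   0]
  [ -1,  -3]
||A||_F = 3.742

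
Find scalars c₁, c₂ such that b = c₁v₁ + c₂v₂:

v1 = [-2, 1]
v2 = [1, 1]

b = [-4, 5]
c1 = 3, c2 = 2

b = 3·v1 + 2·v2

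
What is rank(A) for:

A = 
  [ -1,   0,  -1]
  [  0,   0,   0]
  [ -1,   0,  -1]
Row reduce:
R3 → R3 - (1)·R1
REF = 
  [ -1,   0,  -1]
  [  0,   0,   0]
  [  0,   0,   0]
Pivot columns: 1 → 1 pivot.

rank(A) = 1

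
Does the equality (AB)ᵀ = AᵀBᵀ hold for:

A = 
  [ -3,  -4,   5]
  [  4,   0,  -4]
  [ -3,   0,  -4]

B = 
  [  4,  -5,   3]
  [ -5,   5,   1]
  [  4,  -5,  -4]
No

(AB)ᵀ = 
  [ 28,   0, -28]
  [-30,   0,  35]
  [-33,  28,   7]

AᵀBᵀ = 
  [-41,  32, -20]
  [-16,  20, -16]
  [ 28, -49,  56]

The two matrices differ, so (AB)ᵀ ≠ AᵀBᵀ in general. The correct identity is (AB)ᵀ = BᵀAᵀ.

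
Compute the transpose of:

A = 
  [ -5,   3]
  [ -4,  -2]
Aᵀ = 
  [ -5,  -4]
  [  3,  -2]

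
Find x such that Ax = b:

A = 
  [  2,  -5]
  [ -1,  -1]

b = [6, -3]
x = [3, 0]

Row reduce the augmented matrix [A|b]:
R2 → R2 + (1/2)·R1
REF = 
  [   2,   -5,    6]
  [   0, -7/2,    0]

Back-substitution:
x₂ = 0 / (-7/2) = 0
x₁ = (6 - (-5)(0)) / 2 = 3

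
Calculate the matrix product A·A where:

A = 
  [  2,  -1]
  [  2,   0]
A² = A·A:
A²[1,1] = (2)(2) + (-1)(2) = 2
A²[1,2] = (2)(-1) + (-1)(0) = -2
A²[2,1] = (2)(2) + (0)(2) = 4
A²[2,2] = (2)(-1) + (0)(0) = -2
A² = 
  [  2,  -2]
  [  4,  -2]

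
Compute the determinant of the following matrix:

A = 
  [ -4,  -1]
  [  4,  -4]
For a 2×2 matrix, det = ad - bc = (-4)(-4) - (-1)(4) = 20

det(A) = 20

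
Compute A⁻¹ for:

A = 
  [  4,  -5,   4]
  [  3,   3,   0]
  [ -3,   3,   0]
det(A) = (4)·((3)(0) - (0)(3)) - (-5)·((3)(0) - (0)(-3)) + (4)·((3)(3) - (3)(-3))
  = (4)(0) - (-5)(0) + (4)(18)
  = 72
det(A) = 72 ≠ 0, so A is invertible.

Cofactors Cᵢⱼ = (-1)ⁱ⁺ʲ·Mᵢⱼ:
C = 
  [  0,   0,  18]
  [ 12,  12,   3]
  [-12,  12,  27]

adj(A) = Cᵀ:
adj(A) = 
  [  0,  12, -12]
  [  0,  12,  12]
  [ 18,   3,  27]

A⁻¹ = (1/72) · adj(A):
A⁻¹ = 
  [   0,  1/6, -1/6]
  [   0,  1/6,  1/6]
  [ 1/4, 1/24,  3/8]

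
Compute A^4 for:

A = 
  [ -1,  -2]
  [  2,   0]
A^4 = 
  [  5, -14]
  [ 14,  12]

A² = A·A:
A²[1,1] = (-1)(-1) + (-2)(2) = -3
A²[1,2] = (-1)(-2) + (-2)(0) = 2
A²[2,1] = (2)(-1) + (0)(2) = -2
A²[2,2] = (2)(-2) + (0)(0) = -4
A² = 
  [ -3,   2]
  [ -2,  -4]

A^3 = A^2·A:
A^3[1,1] = (-3)(-1) + (2)(2) = 7
A^3[1,2] = (-3)(-2) + (2)(0) = 6
A^3[2,1] = (-2)(-1) + (-4)(2) = -6
A^3[2,2] = (-2)(-2) + (-4)(0) = 4
A^3 = 
  [  7,   6]
  [ -6,   4]

A^4 = A^3·A:
A^4[1,1] = (7)(-1) + (6)(2) = 5
A^4[1,2] = (7)(-2) + (6)(0) = -14
A^4[2,1] = (-6)(-1) + (4)(2) = 14
A^4[2,2] = (-6)(-2) + (4)(0) = 12
A^4 = 
  [  5, -14]
  [ 14,  12]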